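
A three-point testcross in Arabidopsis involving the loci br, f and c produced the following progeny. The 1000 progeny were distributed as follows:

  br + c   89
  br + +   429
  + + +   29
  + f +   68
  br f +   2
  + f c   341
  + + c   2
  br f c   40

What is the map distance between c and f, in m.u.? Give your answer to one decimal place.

The two most frequent reciprocal classes, + f c and br + +, are the parental types, so the F1 was + f c / br + +.
The two rarest classes, + + c and br f +, are the double crossovers. Comparing them with the parentals, only the f allele has switched, so f is the middle locus and the order is c – f – br.
Crossovers in the c–f interval produce the single-crossover classes + f + and br + c (68 + 89 = 157) plus the double crossovers (4).
RF(c–f) = (157 + 4) / 1000 = 161/1000 = 0.1610 → 16.1 m.u.

16.1 m.u.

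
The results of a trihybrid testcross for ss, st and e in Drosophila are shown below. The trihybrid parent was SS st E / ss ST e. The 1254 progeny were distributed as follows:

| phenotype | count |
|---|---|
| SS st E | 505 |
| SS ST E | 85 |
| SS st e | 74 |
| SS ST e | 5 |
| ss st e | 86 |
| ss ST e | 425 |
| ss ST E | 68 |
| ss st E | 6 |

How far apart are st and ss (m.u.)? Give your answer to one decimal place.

14.5 m.u.

The two rarest classes, ss st E and SS ST e, are the double crossovers. Comparing them with the parentals, only the ss allele has switched, so ss is the middle locus and the order is e – ss – st.
Crossovers in the ss–st interval produce the single-crossover classes SS ST E and ss st e (85 + 86 = 171) plus the double crossovers (11).
RF(ss–st) = (171 + 11) / 1254 = 182/1254 = 0.1451 → 14.5 m.u.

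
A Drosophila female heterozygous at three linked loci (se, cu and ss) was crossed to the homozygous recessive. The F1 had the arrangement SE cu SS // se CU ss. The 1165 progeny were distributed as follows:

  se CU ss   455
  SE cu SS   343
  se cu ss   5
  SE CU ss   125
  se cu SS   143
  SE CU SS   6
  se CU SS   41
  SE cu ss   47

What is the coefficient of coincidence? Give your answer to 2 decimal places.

0.46

The two rarest classes, SE CU SS and se cu ss, are the double crossovers. Comparing them with the parentals, only the cu allele has switched, so cu is the middle locus and the order is ss – cu – se.
ss–cu: (88 + 11)/1165 = 0.0850; cu–se: (268 + 11)/1165 = 0.2395.
Expected DCO frequency = 0.0850 × 0.2395 ≈ 0.02036; observed = 11/1165 ≈ 0.00944.
Coefficient of coincidence = 0.00944/0.02036 ≈ 0.46.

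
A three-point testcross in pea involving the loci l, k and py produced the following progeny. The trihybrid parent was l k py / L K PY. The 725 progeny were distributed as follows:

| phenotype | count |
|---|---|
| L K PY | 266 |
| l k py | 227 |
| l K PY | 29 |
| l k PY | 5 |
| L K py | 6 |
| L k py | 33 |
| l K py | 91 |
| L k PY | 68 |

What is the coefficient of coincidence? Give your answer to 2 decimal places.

0.64

The two rarest classes, l k PY and L K py, are the double crossovers. Comparing them with the parentals, only the py allele has switched, so py is the middle locus and the order is k – py – l.
k–py: (159 + 11)/725 = 0.2345; py–l: (62 + 11)/725 = 0.1007.
Expected DCO frequency = 0.2345 × 0.1007 ≈ 0.02361; observed = 11/725 ≈ 0.01517.
Coefficient of coincidence = 0.01517/0.02361 ≈ 0.64.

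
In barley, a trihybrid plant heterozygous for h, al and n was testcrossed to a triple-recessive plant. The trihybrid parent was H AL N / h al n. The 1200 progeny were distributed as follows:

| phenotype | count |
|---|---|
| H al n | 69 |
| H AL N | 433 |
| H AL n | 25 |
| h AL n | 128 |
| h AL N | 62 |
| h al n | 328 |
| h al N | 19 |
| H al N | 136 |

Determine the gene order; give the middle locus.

The two rarest classes, H AL n and h al N, are the double crossovers. Comparing them with the parentals, only the n allele has switched, so n is the middle locus and the order is h – n – al.

n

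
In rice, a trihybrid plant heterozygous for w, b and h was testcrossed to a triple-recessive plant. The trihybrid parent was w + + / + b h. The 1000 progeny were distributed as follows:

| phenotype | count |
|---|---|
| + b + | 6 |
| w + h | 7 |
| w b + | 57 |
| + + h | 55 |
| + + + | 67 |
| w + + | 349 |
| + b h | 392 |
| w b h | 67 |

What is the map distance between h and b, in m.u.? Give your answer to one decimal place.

The two rarest classes, w + h and + b +, are the double crossovers. Comparing them with the parentals, only the h allele has switched, so h is the middle locus and the order is b – h – w.
Crossovers in the b–h interval produce the single-crossover classes w b + and + + h (57 + 55 = 112) plus the double crossovers (13).
RF(b–h) = (112 + 13) / 1000 = 125/1000 = 0.1250 → 12.5 m.u.

12.5 m.u.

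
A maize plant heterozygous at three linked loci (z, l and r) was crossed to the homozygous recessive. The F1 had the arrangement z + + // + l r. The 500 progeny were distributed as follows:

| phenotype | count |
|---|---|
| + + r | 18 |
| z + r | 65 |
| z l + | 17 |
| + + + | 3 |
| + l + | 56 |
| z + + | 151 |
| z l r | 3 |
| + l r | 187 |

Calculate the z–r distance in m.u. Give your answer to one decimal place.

The two rarest classes, + + + and z l r, are the double crossovers. Comparing them with the parentals, only the z allele has switched, so z is the middle locus and the order is l – z – r.
Crossovers in the z–r interval produce the single-crossover classes z + r and + l + (65 + 56 = 121) plus the double crossovers (6).
RF(z–r) = (121 + 6) / 500 = 127/500 = 0.2540 → 25.4 m.u.

25.4 m.u.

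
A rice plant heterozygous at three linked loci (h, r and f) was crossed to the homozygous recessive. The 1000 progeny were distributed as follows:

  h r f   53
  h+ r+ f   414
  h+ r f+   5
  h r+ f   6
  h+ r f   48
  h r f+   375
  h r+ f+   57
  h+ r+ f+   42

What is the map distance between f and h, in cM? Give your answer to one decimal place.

The two most frequent reciprocal classes, h+ r+ f and h r f+, are the parental types, so the F1 was h+ r+ f / h r f+.
The two rarest classes, h r+ f and h+ r f+, are the double crossovers. Comparing them with the parentals, only the h allele has switched, so h is the middle locus and the order is f – h – r.
Crossovers in the f–h interval produce the single-crossover classes h+ r+ f+ and h r f (42 + 53 = 95) plus the double crossovers (11).
RF(f–h) = (95 + 11) / 1000 = 106/1000 = 0.1060 → 10.6 cM.

10.6 cM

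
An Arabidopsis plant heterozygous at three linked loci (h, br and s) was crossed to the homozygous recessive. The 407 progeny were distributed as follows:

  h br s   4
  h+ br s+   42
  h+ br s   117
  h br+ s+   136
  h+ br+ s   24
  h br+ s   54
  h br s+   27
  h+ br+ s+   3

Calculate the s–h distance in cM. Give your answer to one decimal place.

25.3 cM

The two most frequent reciprocal classes, h br+ s+ and h+ br s, are the parental types, so the F1 was h br+ s+ / h+ br s.
The two rarest classes, h+ br+ s+ and h br s, are the double crossovers. Comparing them with the parentals, only the h allele has switched, so h is the middle locus and the order is s – h – br.
Crossovers in the s–h interval produce the single-crossover classes h br+ s and h+ br s+ (54 + 42 = 96) plus the double crossovers (7).
RF(s–h) = (96 + 7) / 407 = 103/407 = 0.2531 → 25.3 cM.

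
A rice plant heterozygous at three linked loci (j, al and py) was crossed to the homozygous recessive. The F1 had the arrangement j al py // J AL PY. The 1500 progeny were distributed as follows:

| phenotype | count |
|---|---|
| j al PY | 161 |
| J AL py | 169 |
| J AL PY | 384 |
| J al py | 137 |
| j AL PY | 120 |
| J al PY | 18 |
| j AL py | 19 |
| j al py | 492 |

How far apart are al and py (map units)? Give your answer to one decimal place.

24.5 map units

The two rarest classes, j AL py and J al PY, are the double crossovers. Comparing them with the parentals, only the al allele has switched, so al is the middle locus and the order is j – al – py.
Crossovers in the al–py interval produce the single-crossover classes j al PY and J AL py (161 + 169 = 330) plus the double crossovers (37).
RF(al–py) = (330 + 37) / 1500 = 367/1500 = 0.2447 → 24.5 map units.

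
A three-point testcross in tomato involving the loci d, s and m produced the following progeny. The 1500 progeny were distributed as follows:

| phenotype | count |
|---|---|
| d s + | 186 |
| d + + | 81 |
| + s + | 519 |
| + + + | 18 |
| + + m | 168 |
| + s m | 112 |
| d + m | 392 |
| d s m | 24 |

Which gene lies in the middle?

The two most frequent reciprocal classes, + s + and d + m, are the parental types, so the F1 was + s + / d + m.
The two rarest classes, + + + and d s m, are the double crossovers. Comparing them with the parentals, only the s allele has switched, so s is the middle locus and the order is m – s – d.

s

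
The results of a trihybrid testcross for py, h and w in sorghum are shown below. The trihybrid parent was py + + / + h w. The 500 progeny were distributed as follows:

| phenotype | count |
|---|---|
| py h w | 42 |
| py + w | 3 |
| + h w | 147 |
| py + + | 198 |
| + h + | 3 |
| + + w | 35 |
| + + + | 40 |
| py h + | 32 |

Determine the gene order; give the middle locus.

The two rarest classes, py + w and + h +, are the double crossovers. Comparing them with the parentals, only the w allele has switched, so w is the middle locus and the order is py – w – h.

w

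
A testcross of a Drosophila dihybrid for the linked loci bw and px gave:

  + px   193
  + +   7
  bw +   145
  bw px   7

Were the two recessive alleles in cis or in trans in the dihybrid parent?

The two most frequent classes are + px (193) and bw + (145); these are the parental (non-recombinant) types.
So the F1 carried + px on one chromosome and bw + on the other — the recessive alleles are on opposite chromosomes (trans / repulsion).

trans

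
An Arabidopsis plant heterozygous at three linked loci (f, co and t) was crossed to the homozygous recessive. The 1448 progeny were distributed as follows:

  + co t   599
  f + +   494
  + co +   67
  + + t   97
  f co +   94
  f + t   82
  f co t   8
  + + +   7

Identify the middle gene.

f

The two most frequent reciprocal classes, + co t and f + +, are the parental types, so the F1 was + co t / f + +.
The two rarest classes, f co t and + + +, are the double crossovers. Comparing them with the parentals, only the f allele has switched, so f is the middle locus and the order is t – f – co.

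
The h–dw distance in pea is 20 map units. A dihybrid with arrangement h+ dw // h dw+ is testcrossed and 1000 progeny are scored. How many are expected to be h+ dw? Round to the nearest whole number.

400

A map distance of 20 map units corresponds to a recombination frequency of 0.200.
The F1 is h+ dw / h dw+, so h+ dw is a parental gamete class with expected frequency (1 − r)/2 = 0.800/2 = 0.4000.
Expected number = 0.4000 × 1000 = 400.00 ≈ 400.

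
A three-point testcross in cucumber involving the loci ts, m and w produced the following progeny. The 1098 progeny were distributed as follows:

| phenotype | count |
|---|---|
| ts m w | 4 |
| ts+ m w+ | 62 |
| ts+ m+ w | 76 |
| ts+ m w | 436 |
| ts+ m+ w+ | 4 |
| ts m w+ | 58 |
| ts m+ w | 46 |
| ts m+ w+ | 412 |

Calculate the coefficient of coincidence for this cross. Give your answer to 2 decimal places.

The two most frequent reciprocal classes, ts m+ w+ and ts+ m w, are the parental types, so the F1 was ts m+ w+ / ts+ m w.
The two rarest classes, ts+ m+ w+ and ts m w, are the double crossovers. Comparing them with the parentals, only the ts allele has switched, so ts is the middle locus and the order is w – ts – m.
w–ts: (108 + 8)/1098 = 0.1056; ts–m: (134 + 8)/1098 = 0.1293.
Expected DCO frequency = 0.1056 × 0.1293 ≈ 0.01365; observed = 8/1098 ≈ 0.00729.
Coefficient of coincidence = 0.00729/0.01365 ≈ 0.53.

0.53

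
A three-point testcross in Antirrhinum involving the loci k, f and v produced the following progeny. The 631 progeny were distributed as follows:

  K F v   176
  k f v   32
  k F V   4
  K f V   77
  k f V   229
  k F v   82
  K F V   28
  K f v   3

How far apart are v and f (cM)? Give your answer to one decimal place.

The two most frequent reciprocal classes, K F v and k f V, are the parental types, so the F1 was K F v / k f V.
The two rarest classes, K f v and k F V, are the double crossovers. Comparing them with the parentals, only the f allele has switched, so f is the middle locus and the order is k – f – v.
Crossovers in the f–v interval produce the single-crossover classes K F V and k f v (28 + 32 = 60) plus the double crossovers (7).
RF(f–v) = (60 + 7) / 631 = 67/631 = 0.1062 → 10.6 cM.

10.6 cM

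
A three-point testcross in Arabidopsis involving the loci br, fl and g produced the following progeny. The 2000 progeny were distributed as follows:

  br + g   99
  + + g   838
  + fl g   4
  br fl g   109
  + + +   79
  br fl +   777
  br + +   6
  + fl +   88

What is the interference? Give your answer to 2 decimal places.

The two most frequent reciprocal classes, + + g and br fl +, are the parental types, so the F1 was + + g / br fl +.
The two rarest classes, + fl g and br + +, are the double crossovers. Comparing them with the parentals, only the fl allele has switched, so fl is the middle locus and the order is br – fl – g.
br–fl: (187 + 10)/2000 = 0.0985; fl–g: (188 + 10)/2000 = 0.0990.
Expected DCO frequency = 0.0985 × 0.0990 ≈ 0.00975; observed = 10/2000 ≈ 0.00500.
Coefficient of coincidence = 0.00500/0.00975 ≈ 0.51; interference = 1 − 0.51 = 0.49.

0.49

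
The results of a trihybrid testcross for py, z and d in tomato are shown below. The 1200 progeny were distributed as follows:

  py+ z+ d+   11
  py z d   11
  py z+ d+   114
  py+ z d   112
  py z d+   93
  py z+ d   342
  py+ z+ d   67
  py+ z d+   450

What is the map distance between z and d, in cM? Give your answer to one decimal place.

The two most frequent reciprocal classes, py z+ d and py+ z d+, are the parental types, so the F1 was py z+ d / py+ z d+.
The two rarest classes, py z d and py+ z+ d+, are the double crossovers. Comparing them with the parentals, only the z allele has switched, so z is the middle locus and the order is py – z – d.
Crossovers in the z–d interval produce the single-crossover classes py z+ d+ and py+ z d (114 + 112 = 226) plus the double crossovers (22).
RF(z–d) = (226 + 22) / 1200 = 248/1200 = 0.2067 → 20.7 cM.

20.7 cM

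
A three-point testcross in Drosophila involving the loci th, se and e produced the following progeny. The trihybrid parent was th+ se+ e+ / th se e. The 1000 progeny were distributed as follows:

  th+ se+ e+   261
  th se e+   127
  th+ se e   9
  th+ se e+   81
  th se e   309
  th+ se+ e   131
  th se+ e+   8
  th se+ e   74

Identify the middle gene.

The two rarest classes, th se+ e+ and th+ se e, are the double crossovers. Comparing them with the parentals, only the th allele has switched, so th is the middle locus and the order is e – th – se.

th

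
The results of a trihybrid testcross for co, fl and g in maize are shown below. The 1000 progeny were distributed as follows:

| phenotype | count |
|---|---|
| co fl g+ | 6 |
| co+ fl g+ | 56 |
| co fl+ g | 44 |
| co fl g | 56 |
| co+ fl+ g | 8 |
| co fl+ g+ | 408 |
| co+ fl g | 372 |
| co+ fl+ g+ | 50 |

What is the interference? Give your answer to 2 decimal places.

The two most frequent reciprocal classes, co fl+ g+ and co+ fl g, are the parental types, so the F1 was co fl+ g+ / co+ fl g.
The two rarest classes, co fl g+ and co+ fl+ g, are the double crossovers. Comparing them with the parentals, only the fl allele has switched, so fl is the middle locus and the order is co – fl – g.
co–fl: (106 + 14)/1000 = 0.1200; fl–g: (100 + 14)/1000 = 0.1140.
Expected DCO frequency = 0.1200 × 0.1140 ≈ 0.01368; observed = 14/1000 ≈ 0.01400.
Coefficient of coincidence = 0.01400/0.01368 ≈ 1.02; interference = 1 − 1.02 = -0.02.

-0.02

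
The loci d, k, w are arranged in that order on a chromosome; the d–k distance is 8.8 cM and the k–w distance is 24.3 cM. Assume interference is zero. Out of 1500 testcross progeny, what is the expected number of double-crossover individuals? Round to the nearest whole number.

Map distances give recombination frequencies of 0.088 and 0.243 for the two intervals.
With no interference, expected double-crossover frequency = 0.088 × 0.243 = 0.02138.
Expected number = 0.02138 × 1500 = 32.08 ≈ 32.

32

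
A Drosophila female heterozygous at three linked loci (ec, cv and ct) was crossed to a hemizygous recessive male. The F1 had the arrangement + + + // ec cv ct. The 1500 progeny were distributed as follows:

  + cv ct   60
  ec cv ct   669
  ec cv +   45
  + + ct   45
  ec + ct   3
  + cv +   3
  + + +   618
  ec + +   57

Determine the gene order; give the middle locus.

cv

The two rarest classes, + cv + and ec + ct, are the double crossovers. Comparing them with the parentals, only the cv allele has switched, so cv is the middle locus and the order is ec – cv – ct.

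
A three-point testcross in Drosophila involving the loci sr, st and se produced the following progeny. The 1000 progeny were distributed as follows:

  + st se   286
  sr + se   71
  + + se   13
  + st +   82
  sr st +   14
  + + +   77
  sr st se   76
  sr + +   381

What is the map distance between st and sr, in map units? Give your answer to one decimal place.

18.0 map units

The two most frequent reciprocal classes, + st se and sr + +, are the parental types, so the F1 was + st se / sr + +.
The two rarest classes, + + se and sr st +, are the double crossovers. Comparing them with the parentals, only the st allele has switched, so st is the middle locus and the order is sr – st – se.
Crossovers in the sr–st interval produce the single-crossover classes sr st se and + + + (76 + 77 = 153) plus the double crossovers (27).
RF(sr–st) = (153 + 27) / 1000 = 180/1000 = 0.1800 → 18.0 map units.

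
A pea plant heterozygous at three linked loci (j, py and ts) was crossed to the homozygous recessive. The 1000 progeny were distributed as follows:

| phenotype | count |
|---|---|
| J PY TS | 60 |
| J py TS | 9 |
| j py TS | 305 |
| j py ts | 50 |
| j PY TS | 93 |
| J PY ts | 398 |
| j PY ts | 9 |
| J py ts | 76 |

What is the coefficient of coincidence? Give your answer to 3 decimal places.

0.752

The two most frequent reciprocal classes, j py TS and J PY ts, are the parental types, so the F1 was j py TS / J PY ts.
The two rarest classes, J py TS and j PY ts, are the double crossovers. Comparing them with the parentals, only the j allele has switched, so j is the middle locus and the order is py – j – ts.
py–j: (169 + 18)/1000 = 0.1870; j–ts: (110 + 18)/1000 = 0.1280.
Expected DCO frequency = 0.1870 × 0.1280 ≈ 0.02394; observed = 18/1000 ≈ 0.01800.
Coefficient of coincidence = 0.01800/0.02394 ≈ 0.752.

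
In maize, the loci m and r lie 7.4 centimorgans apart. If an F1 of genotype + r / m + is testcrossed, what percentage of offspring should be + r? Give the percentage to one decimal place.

A map distance of 7.4 centimorgans corresponds to a recombination frequency of 0.074.
The F1 is + r / m +, so + r is a parental gamete class with expected frequency (1 − r)/2 = 0.926/2 = 0.4630.
That is 0.4630 = 46.3% of the progeny.

46.3%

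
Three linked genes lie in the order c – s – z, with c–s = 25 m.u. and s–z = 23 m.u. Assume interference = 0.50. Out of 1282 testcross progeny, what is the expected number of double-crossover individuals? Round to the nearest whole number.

37

Map distances give recombination frequencies of 0.250 and 0.230 for the two intervals.
With interference 0.50 (so coincidence = 0.50), expected double-crossover frequency = 0.250 × 0.230 × 0.50 = 0.02875.
Expected number = 0.02875 × 1282 = 36.86 ≈ 37.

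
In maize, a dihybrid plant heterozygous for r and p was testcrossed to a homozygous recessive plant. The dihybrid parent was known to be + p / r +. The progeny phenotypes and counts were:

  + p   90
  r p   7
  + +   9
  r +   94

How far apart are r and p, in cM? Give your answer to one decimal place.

8.0 cM

The recombinant classes are + + and r p: 9 + 7 = 16.
Recombination frequency = 16/200 = 0.0800 ≈ 8.0%, i.e. 8.0 cM.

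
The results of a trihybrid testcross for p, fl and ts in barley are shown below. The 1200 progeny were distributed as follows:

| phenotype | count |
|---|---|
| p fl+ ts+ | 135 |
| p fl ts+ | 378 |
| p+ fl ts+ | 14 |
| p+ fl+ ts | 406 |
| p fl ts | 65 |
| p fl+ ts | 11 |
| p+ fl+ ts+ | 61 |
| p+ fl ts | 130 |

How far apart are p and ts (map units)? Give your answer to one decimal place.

The two most frequent reciprocal classes, p fl ts+ and p+ fl+ ts, are the parental types, so the F1 was p fl ts+ / p+ fl+ ts.
The two rarest classes, p+ fl ts+ and p fl+ ts, are the double crossovers. Comparing them with the parentals, only the p allele has switched, so p is the middle locus and the order is ts – p – fl.
Crossovers in the ts–p interval produce the single-crossover classes p fl ts and p+ fl+ ts+ (65 + 61 = 126) plus the double crossovers (25).
RF(ts–p) = (126 + 25) / 1200 = 151/1200 = 0.1258 → 12.6 map units.

12.6 map units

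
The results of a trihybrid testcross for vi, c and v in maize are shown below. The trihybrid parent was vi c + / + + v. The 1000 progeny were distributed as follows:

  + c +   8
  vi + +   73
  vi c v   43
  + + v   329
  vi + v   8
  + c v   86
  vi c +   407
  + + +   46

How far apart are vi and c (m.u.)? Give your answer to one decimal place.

17.5 m.u.

The two rarest classes, + c + and vi + v, are the double crossovers. Comparing them with the parentals, only the vi allele has switched, so vi is the middle locus and the order is c – vi – v.
Crossovers in the c–vi interval produce the single-crossover classes vi + + and + c v (73 + 86 = 159) plus the double crossovers (16).
RF(c–vi) = (159 + 16) / 1000 = 175/1000 = 0.1750 → 17.5 m.u.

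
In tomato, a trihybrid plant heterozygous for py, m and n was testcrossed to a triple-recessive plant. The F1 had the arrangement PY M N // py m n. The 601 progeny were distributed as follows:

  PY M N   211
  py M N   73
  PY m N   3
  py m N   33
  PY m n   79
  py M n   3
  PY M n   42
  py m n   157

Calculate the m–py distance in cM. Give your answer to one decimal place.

26.3 cM

The two rarest classes, PY m N and py M n, are the double crossovers. Comparing them with the parentals, only the m allele has switched, so m is the middle locus and the order is py – m – n.
Crossovers in the py–m interval produce the single-crossover classes py M N and PY m n (73 + 79 = 152) plus the double crossovers (6).
RF(py–m) = (152 + 6) / 601 = 158/601 = 0.2629 → 26.3 cM.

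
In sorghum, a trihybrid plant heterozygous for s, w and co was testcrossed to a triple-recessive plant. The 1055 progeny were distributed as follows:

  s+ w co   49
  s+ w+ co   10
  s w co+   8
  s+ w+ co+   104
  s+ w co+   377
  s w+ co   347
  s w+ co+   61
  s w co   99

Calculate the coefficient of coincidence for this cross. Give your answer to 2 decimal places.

The two most frequent reciprocal classes, s+ w co+ and s w+ co, are the parental types, so the F1 was s+ w co+ / s w+ co.
The two rarest classes, s w co+ and s+ w+ co, are the double crossovers. Comparing them with the parentals, only the s allele has switched, so s is the middle locus and the order is co – s – w.
co–s: (110 + 18)/1055 = 0.1213; s–w: (203 + 18)/1055 = 0.2095.
Expected DCO frequency = 0.1213 × 0.2095 ≈ 0.02541; observed = 18/1055 ≈ 0.01706.
Coefficient of coincidence = 0.01706/0.02541 ≈ 0.67.

0.67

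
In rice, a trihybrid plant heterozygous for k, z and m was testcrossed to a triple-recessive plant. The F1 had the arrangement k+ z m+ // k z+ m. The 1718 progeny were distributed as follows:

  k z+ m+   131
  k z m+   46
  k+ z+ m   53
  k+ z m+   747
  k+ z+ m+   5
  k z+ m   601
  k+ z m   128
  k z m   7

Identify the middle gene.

The two rarest classes, k+ z+ m+ and k z m, are the double crossovers. Comparing them with the parentals, only the z allele has switched, so z is the middle locus and the order is m – z – k.

z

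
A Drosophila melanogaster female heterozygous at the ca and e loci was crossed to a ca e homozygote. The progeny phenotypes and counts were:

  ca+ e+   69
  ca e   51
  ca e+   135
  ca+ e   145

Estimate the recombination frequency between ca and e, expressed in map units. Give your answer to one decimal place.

The two most frequent classes, ca+ e (145) and ca e+ (135), are the parental types, so the F1 was ca+ e / ca e+.
The recombinant classes are ca+ e+ and ca e: 69 + 51 = 120.
Recombination frequency = 120/400 = 0.3000 ≈ 30.0%, i.e. 30.0 map units.

30.0 map units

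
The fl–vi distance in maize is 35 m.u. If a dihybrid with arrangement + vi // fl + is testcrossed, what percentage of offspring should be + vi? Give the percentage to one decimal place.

A map distance of 35 m.u. corresponds to a recombination frequency of 0.350.
The F1 is + vi / fl +, so + vi is a parental gamete class with expected frequency (1 − r)/2 = 0.650/2 = 0.3250.
That is 0.3250 = 32.5% of the progeny.

32.5%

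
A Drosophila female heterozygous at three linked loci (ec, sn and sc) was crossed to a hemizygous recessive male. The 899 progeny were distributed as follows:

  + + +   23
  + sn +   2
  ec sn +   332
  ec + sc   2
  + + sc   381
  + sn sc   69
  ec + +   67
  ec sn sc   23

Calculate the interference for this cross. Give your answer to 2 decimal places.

0.49

The two most frequent reciprocal classes, + + sc and ec sn +, are the parental types, so the F1 was + + sc / ec sn +.
The two rarest classes, ec + sc and + sn +, are the double crossovers. Comparing them with the parentals, only the ec allele has switched, so ec is the middle locus and the order is sc – ec – sn.
sc–ec: (46 + 4)/899 = 0.0556; ec–sn: (136 + 4)/899 = 0.1557.
Expected DCO frequency = 0.0556 × 0.1557 ≈ 0.00866; observed = 4/899 ≈ 0.00445.
Coefficient of coincidence = 0.00445/0.00866 ≈ 0.51; interference = 1 − 0.51 = 0.49.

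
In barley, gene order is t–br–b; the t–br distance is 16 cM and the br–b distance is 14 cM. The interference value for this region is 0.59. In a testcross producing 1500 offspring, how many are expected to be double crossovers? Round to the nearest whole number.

14

Map distances give recombination frequencies of 0.160 and 0.140 for the two intervals.
With interference 0.59 (so coincidence = 0.41), expected double-crossover frequency = 0.160 × 0.140 × 0.41 = 0.00918.
Expected number = 0.00918 × 1500 = 13.78 ≈ 14.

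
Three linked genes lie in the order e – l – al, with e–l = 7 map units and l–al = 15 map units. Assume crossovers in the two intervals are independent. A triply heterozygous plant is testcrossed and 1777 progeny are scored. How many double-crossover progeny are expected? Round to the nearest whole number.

Map distances give recombination frequencies of 0.070 and 0.150 for the two intervals.
With no interference, expected double-crossover frequency = 0.070 × 0.150 = 0.01050.
Expected number = 0.01050 × 1777 = 18.66 ≈ 19.

19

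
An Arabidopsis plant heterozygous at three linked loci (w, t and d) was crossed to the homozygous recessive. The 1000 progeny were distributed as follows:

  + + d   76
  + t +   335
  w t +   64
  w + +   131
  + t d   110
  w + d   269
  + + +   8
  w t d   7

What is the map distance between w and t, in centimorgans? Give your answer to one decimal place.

The two most frequent reciprocal classes, w + d and + t +, are the parental types, so the F1 was w + d / + t +.
The two rarest classes, w t d and + + +, are the double crossovers. Comparing them with the parentals, only the t allele has switched, so t is the middle locus and the order is d – t – w.
Crossovers in the t–w interval produce the single-crossover classes + + d and w t + (76 + 64 = 140) plus the double crossovers (15).
RF(t–w) = (140 + 15) / 1000 = 155/1000 = 0.1550 → 15.5 centimorgans.

15.5 centimorgans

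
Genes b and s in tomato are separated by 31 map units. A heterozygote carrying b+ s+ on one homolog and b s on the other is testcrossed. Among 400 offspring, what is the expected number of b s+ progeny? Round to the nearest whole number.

A map distance of 31 map units corresponds to a recombination frequency of 0.310.
The F1 is b+ s+ / b s, so b s+ is a recombinant gamete class with expected frequency r/2 = 0.310/2 = 0.1550.
Expected number = 0.1550 × 400 = 62.00 ≈ 62.

62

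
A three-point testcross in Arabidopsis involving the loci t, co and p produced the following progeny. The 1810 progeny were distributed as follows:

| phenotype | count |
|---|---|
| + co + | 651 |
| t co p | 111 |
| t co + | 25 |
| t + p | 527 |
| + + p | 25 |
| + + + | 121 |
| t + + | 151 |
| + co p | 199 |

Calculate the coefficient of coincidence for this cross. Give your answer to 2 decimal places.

The two most frequent reciprocal classes, + co + and t + p, are the parental types, so the F1 was + co + / t + p.
The two rarest classes, t co + and + + p, are the double crossovers. Comparing them with the parentals, only the t allele has switched, so t is the middle locus and the order is co – t – p.
co–t: (232 + 50)/1810 = 0.1558; t–p: (350 + 50)/1810 = 0.2210.
Expected DCO frequency = 0.1558 × 0.2210 ≈ 0.03443; observed = 50/1810 ≈ 0.02762.
Coefficient of coincidence = 0.02762/0.03443 ≈ 0.80.

0.80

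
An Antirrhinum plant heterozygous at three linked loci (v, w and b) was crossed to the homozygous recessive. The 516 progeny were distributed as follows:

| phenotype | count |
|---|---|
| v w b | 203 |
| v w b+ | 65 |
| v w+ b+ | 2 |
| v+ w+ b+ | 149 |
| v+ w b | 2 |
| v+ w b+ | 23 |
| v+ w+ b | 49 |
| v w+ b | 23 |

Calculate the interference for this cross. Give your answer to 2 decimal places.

0.65

The two most frequent reciprocal classes, v w b and v+ w+ b+, are the parental types, so the F1 was v w b / v+ w+ b+.
The two rarest classes, v+ w b and v w+ b+, are the double crossovers. Comparing them with the parentals, only the v allele has switched, so v is the middle locus and the order is w – v – b.
w–v: (46 + 4)/516 = 0.0969; v–b: (114 + 4)/516 = 0.2287.
Expected DCO frequency = 0.0969 × 0.2287 ≈ 0.02216; observed = 4/516 ≈ 0.00775.
Coefficient of coincidence = 0.00775/0.02216 ≈ 0.35; interference = 1 − 0.35 = 0.65.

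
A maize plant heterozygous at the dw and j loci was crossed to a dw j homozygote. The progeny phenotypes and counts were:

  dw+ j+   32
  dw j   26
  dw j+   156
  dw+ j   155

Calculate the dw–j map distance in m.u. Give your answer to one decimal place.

The two most frequent classes, dw+ j (155) and dw j+ (156), are the parental types, so the F1 was dw+ j / dw j+.
The recombinant classes are dw+ j+ and dw j: 32 + 26 = 58.
Recombination frequency = 58/369 = 0.1572 ≈ 15.7%, i.e. 15.7 m.u.

15.7 m.u.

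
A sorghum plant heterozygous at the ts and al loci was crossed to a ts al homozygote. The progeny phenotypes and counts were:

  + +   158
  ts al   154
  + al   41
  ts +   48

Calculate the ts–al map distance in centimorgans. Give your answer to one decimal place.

22.2 centimorgans

The two most frequent classes, + + (158) and ts al (154), are the parental types, so the F1 was + + / ts al.
The recombinant classes are + al and ts +: 41 + 48 = 89.
Recombination frequency = 89/401 = 0.2219 ≈ 22.2%, i.e. 22.2 centimorgans.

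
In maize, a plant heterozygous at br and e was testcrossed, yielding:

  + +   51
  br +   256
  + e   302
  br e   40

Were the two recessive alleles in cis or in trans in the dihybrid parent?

trans

The two most frequent classes are + e (302) and br + (256); these are the parental (non-recombinant) types.
So the F1 carried + e on one chromosome and br + on the other — the recessive alleles are on opposite chromosomes (trans / repulsion).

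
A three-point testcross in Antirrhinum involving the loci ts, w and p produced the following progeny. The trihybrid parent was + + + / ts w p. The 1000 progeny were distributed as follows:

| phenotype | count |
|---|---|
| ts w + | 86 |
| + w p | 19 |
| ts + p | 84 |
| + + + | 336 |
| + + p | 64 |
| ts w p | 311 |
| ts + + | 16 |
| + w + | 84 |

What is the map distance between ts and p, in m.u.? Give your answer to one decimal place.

The two rarest classes, ts + + and + w p, are the double crossovers. Comparing them with the parentals, only the ts allele has switched, so ts is the middle locus and the order is w – ts – p.
Crossovers in the ts–p interval produce the single-crossover classes + + p and ts w + (64 + 86 = 150) plus the double crossovers (35).
RF(ts–p) = (150 + 35) / 1000 = 185/1000 = 0.1850 → 18.5 m.u.

18.5 m.u.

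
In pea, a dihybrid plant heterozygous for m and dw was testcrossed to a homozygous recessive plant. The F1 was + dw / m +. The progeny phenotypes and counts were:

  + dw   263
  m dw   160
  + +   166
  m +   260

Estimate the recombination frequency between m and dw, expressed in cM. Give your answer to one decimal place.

38.4 cM

The recombinant classes are + + and m dw: 166 + 160 = 326.
Recombination frequency = 326/849 = 0.3840 ≈ 38.4%, i.e. 38.4 cM.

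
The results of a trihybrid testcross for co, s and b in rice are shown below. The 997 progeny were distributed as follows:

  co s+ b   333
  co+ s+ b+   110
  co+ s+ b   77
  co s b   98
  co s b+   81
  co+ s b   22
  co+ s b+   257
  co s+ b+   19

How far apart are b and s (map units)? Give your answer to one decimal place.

25.0 map units

The two most frequent reciprocal classes, co s+ b and co+ s b+, are the parental types, so the F1 was co s+ b / co+ s b+.
The two rarest classes, co s+ b+ and co+ s b, are the double crossovers. Comparing them with the parentals, only the b allele has switched, so b is the middle locus and the order is co – b – s.
Crossovers in the b–s interval produce the single-crossover classes co s b and co+ s+ b+ (98 + 110 = 208) plus the double crossovers (41).
RF(b–s) = (208 + 41) / 997 = 249/997 = 0.2497 → 25.0 map units.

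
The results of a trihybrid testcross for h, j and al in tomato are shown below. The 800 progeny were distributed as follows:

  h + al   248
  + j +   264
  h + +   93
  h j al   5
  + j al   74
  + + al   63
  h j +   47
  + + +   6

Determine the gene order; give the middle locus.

The two most frequent reciprocal classes, + j + and h + al, are the parental types, so the F1 was + j + / h + al.
The two rarest classes, + + + and h j al, are the double crossovers. Comparing them with the parentals, only the j allele has switched, so j is the middle locus and the order is h – j – al.

j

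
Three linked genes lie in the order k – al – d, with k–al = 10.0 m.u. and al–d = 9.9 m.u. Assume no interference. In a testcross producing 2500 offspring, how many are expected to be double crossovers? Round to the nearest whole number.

25

Map distances give recombination frequencies of 0.100 and 0.099 for the two intervals.
With no interference, expected double-crossover frequency = 0.100 × 0.099 = 0.00990.
Expected number = 0.00990 × 2500 = 24.75 ≈ 25.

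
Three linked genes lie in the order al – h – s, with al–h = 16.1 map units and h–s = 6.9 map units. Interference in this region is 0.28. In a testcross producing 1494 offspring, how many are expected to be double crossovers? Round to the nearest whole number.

Map distances give recombination frequencies of 0.161 and 0.069 for the two intervals.
With interference 0.28 (so coincidence = 0.72), expected double-crossover frequency = 0.161 × 0.069 × 0.72 = 0.00800.
Expected number = 0.00800 × 1494 = 11.95 ≈ 12.

12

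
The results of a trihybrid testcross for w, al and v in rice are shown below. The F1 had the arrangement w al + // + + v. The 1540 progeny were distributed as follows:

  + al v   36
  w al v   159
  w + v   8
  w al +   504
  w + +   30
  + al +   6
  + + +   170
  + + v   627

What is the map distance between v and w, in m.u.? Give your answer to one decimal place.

The two rarest classes, + al + and w + v, are the double crossovers. Comparing them with the parentals, only the w allele has switched, so w is the middle locus and the order is al – w – v.
Crossovers in the w–v interval produce the single-crossover classes w al v and + + + (159 + 170 = 329) plus the double crossovers (14).
RF(w–v) = (329 + 14) / 1540 = 343/1540 = 0.2227 → 22.3 m.u.

22.3 m.u.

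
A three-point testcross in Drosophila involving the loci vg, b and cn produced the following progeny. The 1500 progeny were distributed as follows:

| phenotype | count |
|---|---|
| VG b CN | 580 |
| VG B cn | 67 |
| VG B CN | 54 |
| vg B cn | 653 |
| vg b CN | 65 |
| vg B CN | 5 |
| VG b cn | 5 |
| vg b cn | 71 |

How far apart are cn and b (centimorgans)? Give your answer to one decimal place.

9.0 centimorgans

The two most frequent reciprocal classes, vg B cn and VG b CN, are the parental types, so the F1 was vg B cn / VG b CN.
The two rarest classes, vg B CN and VG b cn, are the double crossovers. Comparing them with the parentals, only the cn allele has switched, so cn is the middle locus and the order is b – cn – vg.
Crossovers in the b–cn interval produce the single-crossover classes vg b cn and VG B CN (71 + 54 = 125) plus the double crossovers (10).
RF(b–cn) = (125 + 10) / 1500 = 135/1500 = 0.0900 → 9.0 centimorgans.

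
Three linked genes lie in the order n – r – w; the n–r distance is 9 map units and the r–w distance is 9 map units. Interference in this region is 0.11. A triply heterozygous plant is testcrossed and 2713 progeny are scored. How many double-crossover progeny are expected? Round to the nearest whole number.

Map distances give recombination frequencies of 0.090 and 0.090 for the two intervals.
With interference 0.11 (so coincidence = 0.89), expected double-crossover frequency = 0.090 × 0.090 × 0.89 = 0.00721.
Expected number = 0.00721 × 2713 = 19.56 ≈ 20.

20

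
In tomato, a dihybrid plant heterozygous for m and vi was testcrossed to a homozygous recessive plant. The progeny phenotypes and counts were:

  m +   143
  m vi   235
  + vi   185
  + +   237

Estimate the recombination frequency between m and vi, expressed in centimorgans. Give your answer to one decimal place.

The two most frequent classes, + + (237) and m vi (235), are the parental types, so the F1 was + + / m vi.
The recombinant classes are + vi and m +: 185 + 143 = 328.
Recombination frequency = 328/800 = 0.4100 ≈ 41.0%, i.e. 41.0 centimorgans.

41.0 centimorgans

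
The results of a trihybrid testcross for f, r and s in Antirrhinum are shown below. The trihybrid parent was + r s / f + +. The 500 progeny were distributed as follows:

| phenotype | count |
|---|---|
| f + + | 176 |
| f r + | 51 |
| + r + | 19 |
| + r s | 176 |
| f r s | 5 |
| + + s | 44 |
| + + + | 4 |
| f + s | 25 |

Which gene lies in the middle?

The two rarest classes, f r s and + + +, are the double crossovers. Comparing them with the parentals, only the f allele has switched, so f is the middle locus and the order is r – f – s.

f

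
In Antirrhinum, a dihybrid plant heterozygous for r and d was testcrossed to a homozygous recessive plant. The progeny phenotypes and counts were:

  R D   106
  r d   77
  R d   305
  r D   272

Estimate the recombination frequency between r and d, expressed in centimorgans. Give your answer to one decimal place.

The two most frequent classes, R d (305) and r D (272), are the parental types, so the F1 was R d / r D.
The recombinant classes are R D and r d: 106 + 77 = 183.
Recombination frequency = 183/760 = 0.2408 ≈ 24.1%, i.e. 24.1 centimorgans.

24.1 centimorgans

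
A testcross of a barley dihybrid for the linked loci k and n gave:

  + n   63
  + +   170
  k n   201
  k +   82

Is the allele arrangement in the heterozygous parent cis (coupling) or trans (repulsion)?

cis

The two most frequent classes are + + (170) and k n (201); these are the parental (non-recombinant) types.
So the F1 carried + + on one chromosome and k n on the other — the recessive alleles are on the same chromosome (cis / coupling).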